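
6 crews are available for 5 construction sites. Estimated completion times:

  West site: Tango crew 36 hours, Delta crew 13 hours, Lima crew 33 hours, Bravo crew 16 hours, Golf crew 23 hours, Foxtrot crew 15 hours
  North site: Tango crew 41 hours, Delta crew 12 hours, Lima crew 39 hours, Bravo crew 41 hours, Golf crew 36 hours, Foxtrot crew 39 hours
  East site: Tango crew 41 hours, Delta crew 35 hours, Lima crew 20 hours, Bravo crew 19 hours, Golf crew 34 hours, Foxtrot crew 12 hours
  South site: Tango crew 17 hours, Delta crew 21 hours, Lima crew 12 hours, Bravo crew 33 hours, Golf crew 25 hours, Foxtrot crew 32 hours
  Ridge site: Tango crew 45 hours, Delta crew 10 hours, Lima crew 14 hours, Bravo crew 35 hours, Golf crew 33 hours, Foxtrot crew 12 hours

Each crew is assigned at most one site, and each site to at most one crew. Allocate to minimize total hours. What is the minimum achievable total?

This is the linear assignment problem.
Optimal: Bravo crew→West site (16 hours), Delta crew→North site (12 hours), Foxtrot crew→East site (12 hours), Tango crew→South site (17 hours), Lima crew→Ridge site (14 hours) — total 16+12+12+17+14 = 71 hours.
Column-greedy (each site in turn goes to its cheapest remaining crew) gives 108 hours, worse by 37.
Next-best assignment: Bravo crew→West site, Delta crew→North site, Lima crew→East site, Tango crew→South site, Foxtrot crew→Ridge site = 77 hours.
No other one-to-one assignment undercuts 71 hours.

Minimum total: 71 hours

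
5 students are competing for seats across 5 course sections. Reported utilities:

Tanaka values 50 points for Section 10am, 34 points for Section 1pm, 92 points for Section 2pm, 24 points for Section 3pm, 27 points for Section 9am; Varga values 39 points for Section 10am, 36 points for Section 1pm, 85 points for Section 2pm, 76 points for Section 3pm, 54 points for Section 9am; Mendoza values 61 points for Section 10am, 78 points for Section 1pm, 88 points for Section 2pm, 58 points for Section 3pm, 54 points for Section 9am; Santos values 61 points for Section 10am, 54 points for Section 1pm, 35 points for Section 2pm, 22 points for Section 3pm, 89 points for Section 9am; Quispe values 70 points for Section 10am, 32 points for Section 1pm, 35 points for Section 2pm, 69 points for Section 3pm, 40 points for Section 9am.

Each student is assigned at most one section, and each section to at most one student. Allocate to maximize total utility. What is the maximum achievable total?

Max total: 405 points

Optimal: Tanaka→Section 2pm (92 points), Varga→Section 3pm (76 points), Mendoza→Section 1pm (78 points), Santos→Section 9am (89 points), Quispe→Section 10am (70 points) — total 92+76+78+89+70 = 405 points.
Next-best assignment: Tanaka→Section 10am, Varga→Section 2pm, Mendoza→Section 1pm, Santos→Section 9am, Quispe→Section 3pm = 371 points.
Swapping Mendoza↔Quispe (Mendoza→Section 10am 61 points, Quispe→Section 1pm 32 points) loses 55.
No other one-to-one assignment exceeds 405 points.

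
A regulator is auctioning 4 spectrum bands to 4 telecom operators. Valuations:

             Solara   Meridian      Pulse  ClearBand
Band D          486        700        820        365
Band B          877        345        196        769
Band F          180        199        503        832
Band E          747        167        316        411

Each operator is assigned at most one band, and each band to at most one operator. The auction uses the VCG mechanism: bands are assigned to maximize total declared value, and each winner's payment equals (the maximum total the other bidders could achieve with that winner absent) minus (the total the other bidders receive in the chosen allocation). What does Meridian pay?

Meridian pays $130M.

Efficient allocation: Solara→Band E ($747M), Meridian→Band B ($345M), Pulse→Band D ($820M), ClearBand→Band F ($832M); total welfare W = $2744M.
Meridian receives Band B at value $345M, so the others get W − 345 = $2399M.
Without Meridian: best allocation of the remaining 3 bidders over all 4 bands is Solara→Band B ($877M), Pulse→Band D ($820M), ClearBand→Band F ($832M), total $2529M.
VCG payment = (others' best without Meridian) − (others' welfare with Meridian) = 2529 − 2399 = $130M.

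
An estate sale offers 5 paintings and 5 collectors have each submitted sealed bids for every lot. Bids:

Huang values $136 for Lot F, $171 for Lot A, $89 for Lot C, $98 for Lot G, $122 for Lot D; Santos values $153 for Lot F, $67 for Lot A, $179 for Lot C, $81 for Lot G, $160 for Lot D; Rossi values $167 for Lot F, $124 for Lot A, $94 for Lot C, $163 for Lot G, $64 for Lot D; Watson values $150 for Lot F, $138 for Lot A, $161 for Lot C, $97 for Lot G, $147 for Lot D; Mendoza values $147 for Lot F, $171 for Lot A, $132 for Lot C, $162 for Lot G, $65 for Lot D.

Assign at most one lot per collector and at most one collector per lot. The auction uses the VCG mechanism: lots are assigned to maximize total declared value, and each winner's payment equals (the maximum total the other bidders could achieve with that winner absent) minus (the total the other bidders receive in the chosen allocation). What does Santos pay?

Santos pays $14.

Efficient allocation: Huang→Lot A ($171), Santos→Lot C ($179), Rossi→Lot F ($167), Watson→Lot D ($147), Mendoza→Lot G ($162); total welfare W = $826.
Santos receives Lot C at value $179, so the others get W − 179 = $647.
Without Santos: best allocation of the remaining 4 bidders over all 5 lots is Huang→Lot A ($171), Rossi→Lot F ($167), Watson→Lot C ($161), Mendoza→Lot G ($162), total $661.
VCG payment = (others' best without Santos) − (others' welfare with Santos) = 661 − 647 = $14.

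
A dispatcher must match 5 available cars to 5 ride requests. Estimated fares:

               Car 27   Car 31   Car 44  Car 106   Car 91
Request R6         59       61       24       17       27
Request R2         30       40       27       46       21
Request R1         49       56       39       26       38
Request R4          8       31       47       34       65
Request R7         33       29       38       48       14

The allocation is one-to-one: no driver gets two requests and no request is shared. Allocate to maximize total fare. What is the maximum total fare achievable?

Maximum total: $264

This is a one-to-one assignment (maximum-weight bipartite matching).
Optimal: Car 27→Request R6 ($59), Car 31→Request R1 ($56), Car 44→Request R7 ($38), Car 106→Request R2 ($46), Car 91→Request R4 ($65) — total 59+56+38+46+65 = $264.
Column-greedy (each request in turn goes to its best remaining driver) gives $259, worse by 5.
Swapping Car 31↔Car 27 (Car 31→Request R6 $61, Car 27→Request R1 $49) loses 5.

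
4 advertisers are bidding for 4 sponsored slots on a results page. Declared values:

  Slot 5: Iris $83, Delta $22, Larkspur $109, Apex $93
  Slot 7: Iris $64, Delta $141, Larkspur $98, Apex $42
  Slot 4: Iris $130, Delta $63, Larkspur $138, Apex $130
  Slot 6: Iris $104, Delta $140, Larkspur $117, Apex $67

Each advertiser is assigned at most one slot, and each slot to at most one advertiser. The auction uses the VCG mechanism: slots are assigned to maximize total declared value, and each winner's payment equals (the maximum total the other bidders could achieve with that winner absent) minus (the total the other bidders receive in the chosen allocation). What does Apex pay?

Efficient allocation: Iris→Slot 6 ($104), Delta→Slot 7 ($141), Larkspur→Slot 5 ($109), Apex→Slot 4 ($130); total welfare W = $484.
Apex receives Slot 4 at value $130, so the others get W − 130 = $354.
Without Apex: best allocation of the remaining 3 bidders over all 4 slots is Iris→Slot 4 ($130), Delta→Slot 7 ($141), Larkspur→Slot 6 ($117), total $388.
VCG payment = (others' best without Apex) − (others' welfare with Apex) = 388 − 354 = $34.

Apex pays $34.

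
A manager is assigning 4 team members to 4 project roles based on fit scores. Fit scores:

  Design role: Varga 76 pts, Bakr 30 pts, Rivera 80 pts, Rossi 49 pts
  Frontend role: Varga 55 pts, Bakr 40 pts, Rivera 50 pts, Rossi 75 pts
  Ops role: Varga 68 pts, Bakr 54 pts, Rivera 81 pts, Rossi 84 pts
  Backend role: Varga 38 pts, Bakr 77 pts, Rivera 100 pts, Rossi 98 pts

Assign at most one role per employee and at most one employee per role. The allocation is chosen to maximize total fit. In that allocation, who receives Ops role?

Rivera receives Ops role.

Optimal: Varga→Design role (76 pts), Bakr→Backend role (77 pts), Rivera→Ops role (81 pts), Rossi→Frontend role (75 pts) — total 76+77+81+75 = 309 pts.
Max-entry greedy (repeatedly take the single best remaining cell) gives 300 pts, worse by 9.
Next-best assignment: Varga→Design role, Bakr→Ops role, Rivera→Backend role, Rossi→Frontend role = 305 pts.
Checked against all permutations: 309 pts is optimal.
Rivera's own top role is Backend role (100 pts), but forcing Rivera→Backend role and reassigning the rest optimally gives only 305 pts — worse by 4.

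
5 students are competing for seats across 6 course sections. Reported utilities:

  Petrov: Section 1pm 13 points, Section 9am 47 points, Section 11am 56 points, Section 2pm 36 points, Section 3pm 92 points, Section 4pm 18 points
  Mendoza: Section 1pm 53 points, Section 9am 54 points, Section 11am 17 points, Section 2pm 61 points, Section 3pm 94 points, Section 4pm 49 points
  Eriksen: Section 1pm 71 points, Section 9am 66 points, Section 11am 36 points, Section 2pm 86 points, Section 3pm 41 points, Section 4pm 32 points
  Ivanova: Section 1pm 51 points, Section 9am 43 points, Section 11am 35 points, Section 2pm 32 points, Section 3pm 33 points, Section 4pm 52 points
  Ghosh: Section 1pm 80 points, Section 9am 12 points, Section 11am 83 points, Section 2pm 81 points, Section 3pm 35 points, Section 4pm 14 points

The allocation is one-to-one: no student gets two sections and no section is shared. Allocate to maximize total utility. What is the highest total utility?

This is a one-to-one assignment (maximum-weight bipartite matching).
Optimal: Petrov→Section 11am (56 points), Mendoza→Section 3pm (94 points), Eriksen→Section 2pm (86 points), Ivanova→Section 4pm (52 points), Ghosh→Section 1pm (80 points) — total 56+94+86+52+80 = 368 points.
Column-greedy (each section in turn goes to its best remaining student) gives 296 points, worse by 72.
Next-best assignment: Petrov→Section 3pm, Mendoza→Section 9am, Eriksen→Section 2pm, Ivanova→Section 4pm, Ghosh→Section 11am = 367 points.
Every other assignment is strictly worse.

Maximum total: 368 points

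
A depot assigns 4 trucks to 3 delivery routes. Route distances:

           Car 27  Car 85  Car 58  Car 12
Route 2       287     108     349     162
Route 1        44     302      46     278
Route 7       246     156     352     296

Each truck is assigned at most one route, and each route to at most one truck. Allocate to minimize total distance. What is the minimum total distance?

This is a one-to-one assignment (minimum-cost bipartite matching).
Optimal: Car 12→Route 2 (162 km), Car 27→Route 1 (44 km), Car 85→Route 7 (156 km) — total 162+44+156 = 362 km.
Row-greedy (each truck in turn takes its cheapest remaining route) gives 504 km, worse by 142.
Next-best assignment: Car 12→Route 2, Car 58→Route 1, Car 85→Route 7 = 364 km.

Min total: 362 km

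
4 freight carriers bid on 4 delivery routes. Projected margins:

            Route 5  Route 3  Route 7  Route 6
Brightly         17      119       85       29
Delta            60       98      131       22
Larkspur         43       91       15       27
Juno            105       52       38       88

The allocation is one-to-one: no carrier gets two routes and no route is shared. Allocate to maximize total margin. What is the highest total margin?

Treat this as an assignment problem: match each carrier to one route.
Optimal: Brightly→Route 3 ($119k), Delta→Route 7 ($131k), Larkspur→Route 6 ($27k), Juno→Route 5 ($105k) — total 119+131+27+105 = $382k.
Row-greedy (each carrier in turn takes its best remaining route) gives $381k, worse by 1.
Next-best assignment: Brightly→Route 3, Delta→Route 7, Larkspur→Route 5, Juno→Route 6 = $381k.

Max total: $382k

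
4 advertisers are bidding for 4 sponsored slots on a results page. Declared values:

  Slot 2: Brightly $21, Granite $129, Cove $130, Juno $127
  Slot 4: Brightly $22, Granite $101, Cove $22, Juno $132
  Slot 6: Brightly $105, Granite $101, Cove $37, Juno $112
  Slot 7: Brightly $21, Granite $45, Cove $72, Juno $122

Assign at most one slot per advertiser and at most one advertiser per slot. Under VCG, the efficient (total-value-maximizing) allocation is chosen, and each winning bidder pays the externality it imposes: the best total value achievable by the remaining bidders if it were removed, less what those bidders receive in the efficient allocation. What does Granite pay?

Efficient allocation: Brightly→Slot 6 ($105), Granite→Slot 4 ($101), Cove→Slot 2 ($130), Juno→Slot 7 ($122); total welfare W = $458.
Granite receives Slot 4 at value $101, so the others get W − 101 = $357.
Without Granite: best allocation of the remaining 3 bidders over all 4 slots is Brightly→Slot 6 ($105), Cove→Slot 2 ($130), Juno→Slot 4 ($132), total $367.
VCG payment = (others' best without Granite) − (others' welfare with Granite) = 367 − 357 = $10.

Granite pays $10.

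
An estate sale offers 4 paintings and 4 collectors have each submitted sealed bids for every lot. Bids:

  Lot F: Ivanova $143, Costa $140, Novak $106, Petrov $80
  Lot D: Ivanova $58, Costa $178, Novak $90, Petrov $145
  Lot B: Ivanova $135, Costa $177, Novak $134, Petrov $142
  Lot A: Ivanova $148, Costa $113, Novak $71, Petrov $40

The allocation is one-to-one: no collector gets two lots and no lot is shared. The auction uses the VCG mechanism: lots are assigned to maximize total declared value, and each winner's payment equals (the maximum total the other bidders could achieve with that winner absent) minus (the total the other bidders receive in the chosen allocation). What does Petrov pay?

Petrov pays $29.

Efficient allocation: Ivanova→Lot A ($148), Costa→Lot B ($177), Novak→Lot F ($106), Petrov→Lot D ($145); total welfare W = $576.
Petrov receives Lot D at value $145, so the others get W − 145 = $431.
Without Petrov: best allocation of the remaining 3 bidders over all 4 lots is Ivanova→Lot A ($148), Costa→Lot D ($178), Novak→Lot B ($134), total $460.
VCG payment = (others' best without Petrov) − (others' welfare with Petrov) = 460 − 431 = $29.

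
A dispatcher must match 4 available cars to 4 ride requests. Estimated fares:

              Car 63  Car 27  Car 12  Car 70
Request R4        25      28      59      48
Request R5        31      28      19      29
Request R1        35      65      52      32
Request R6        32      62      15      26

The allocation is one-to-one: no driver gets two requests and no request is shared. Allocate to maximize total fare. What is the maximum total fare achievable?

Maximum total: $193

This is a one-to-one assignment (maximum-weight bipartite matching).
Optimal: Car 63→Request R5 ($31), Car 27→Request R6 ($62), Car 12→Request R1 ($52), Car 70→Request R4 ($48) — total 31+62+52+48 = $193.
Max-entry greedy (repeatedly take the single best remaining cell) gives $185, worse by 8.
Every other assignment is strictly worse.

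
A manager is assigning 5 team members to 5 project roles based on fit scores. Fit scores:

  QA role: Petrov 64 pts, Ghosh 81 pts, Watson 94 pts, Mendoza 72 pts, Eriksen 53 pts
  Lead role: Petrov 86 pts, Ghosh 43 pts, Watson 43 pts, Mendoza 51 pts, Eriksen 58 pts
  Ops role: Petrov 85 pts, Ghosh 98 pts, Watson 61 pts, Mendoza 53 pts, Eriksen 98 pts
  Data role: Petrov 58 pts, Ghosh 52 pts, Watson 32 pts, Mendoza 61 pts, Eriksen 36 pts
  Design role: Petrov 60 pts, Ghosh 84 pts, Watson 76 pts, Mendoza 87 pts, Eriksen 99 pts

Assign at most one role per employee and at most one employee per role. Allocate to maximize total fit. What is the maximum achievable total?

Max total: 438 pts

Treat this as an assignment problem: match each employee to one role.
Optimal: Petrov→Lead role (86 pts), Ghosh→Ops role (98 pts), Watson→QA role (94 pts), Mendoza→Data role (61 pts), Eriksen→Design role (99 pts) — total 86+98+94+61+99 = 438 pts.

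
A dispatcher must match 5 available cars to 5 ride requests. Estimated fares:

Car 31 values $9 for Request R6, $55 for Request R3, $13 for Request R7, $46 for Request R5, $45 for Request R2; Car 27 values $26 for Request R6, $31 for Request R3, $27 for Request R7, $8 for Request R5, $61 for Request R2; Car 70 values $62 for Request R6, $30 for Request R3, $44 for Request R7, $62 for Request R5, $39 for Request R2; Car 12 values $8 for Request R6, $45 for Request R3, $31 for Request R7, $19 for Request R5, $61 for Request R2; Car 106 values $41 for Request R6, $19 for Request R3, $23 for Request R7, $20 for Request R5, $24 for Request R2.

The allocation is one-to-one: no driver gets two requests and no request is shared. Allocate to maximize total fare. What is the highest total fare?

Maximum total: $250

Optimal: Car 31→Request R3 ($55), Car 27→Request R2 ($61), Car 70→Request R5 ($62), Car 12→Request R7 ($31), Car 106→Request R6 ($41) — total 55+61+62+31+41 = $250.
Max-entry greedy (repeatedly take the single best remaining cell) gives $229, worse by 21.
Next-best assignment: Car 31→Request R3, Car 27→Request R7, Car 70→Request R5, Car 12→Request R2, Car 106→Request R6 = $246.
No other one-to-one assignment exceeds $250.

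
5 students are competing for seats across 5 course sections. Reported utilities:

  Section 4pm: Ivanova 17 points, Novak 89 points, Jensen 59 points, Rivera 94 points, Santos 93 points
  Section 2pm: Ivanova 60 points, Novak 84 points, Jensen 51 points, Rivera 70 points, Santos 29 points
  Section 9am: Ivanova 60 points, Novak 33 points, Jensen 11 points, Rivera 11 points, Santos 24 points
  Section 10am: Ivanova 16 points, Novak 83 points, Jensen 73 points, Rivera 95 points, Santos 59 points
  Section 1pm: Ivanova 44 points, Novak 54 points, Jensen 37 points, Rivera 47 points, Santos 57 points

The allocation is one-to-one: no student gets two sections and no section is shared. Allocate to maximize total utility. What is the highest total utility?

Max total: 369 points

Optimal: Ivanova→Section 9am (60 points), Novak→Section 2pm (84 points), Jensen→Section 1pm (37 points), Rivera→Section 10am (95 points), Santos→Section 4pm (93 points) — total 60+84+37+95+93 = 369 points.
Row-greedy (each student in turn takes its best remaining section) gives 293 points, worse by 76.
Next-best assignment: Ivanova→Section 9am, Novak→Section 2pm, Jensen→Section 10am, Rivera→Section 4pm, Santos→Section 1pm = 368 points.
No other one-to-one assignment exceeds 369 points.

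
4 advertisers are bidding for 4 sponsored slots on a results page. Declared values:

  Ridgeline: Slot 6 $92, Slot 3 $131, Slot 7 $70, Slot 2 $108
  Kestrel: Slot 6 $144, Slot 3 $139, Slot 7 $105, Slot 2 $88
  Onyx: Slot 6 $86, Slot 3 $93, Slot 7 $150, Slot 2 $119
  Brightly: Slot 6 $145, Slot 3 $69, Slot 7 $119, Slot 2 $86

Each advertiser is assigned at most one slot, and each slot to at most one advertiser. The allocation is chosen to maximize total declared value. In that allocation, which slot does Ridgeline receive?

Ridgeline receives Slot 2.

Optimal: Ridgeline→Slot 2 ($108), Kestrel→Slot 3 ($139), Onyx→Slot 7 ($150), Brightly→Slot 6 ($145) — total 108+139+150+145 = $542.
Row-greedy (each advertiser in turn takes its best remaining slot) gives $511, worse by 31.
Next-best assignment: Ridgeline→Slot 3, Kestrel→Slot 2, Onyx→Slot 7, Brightly→Slot 6 = $514.
Ridgeline's own top slot is Slot 3 ($131), but forcing Ridgeline→Slot 3 and reassigning the rest optimally gives only $514 — worse by 28.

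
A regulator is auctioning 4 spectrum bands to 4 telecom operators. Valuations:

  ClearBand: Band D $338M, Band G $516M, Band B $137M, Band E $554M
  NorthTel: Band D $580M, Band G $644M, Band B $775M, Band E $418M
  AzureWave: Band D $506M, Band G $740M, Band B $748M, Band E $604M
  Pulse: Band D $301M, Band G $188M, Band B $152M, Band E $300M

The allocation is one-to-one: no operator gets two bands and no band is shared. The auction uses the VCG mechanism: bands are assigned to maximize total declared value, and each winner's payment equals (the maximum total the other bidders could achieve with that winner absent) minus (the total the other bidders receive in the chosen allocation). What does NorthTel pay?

Efficient allocation: ClearBand→Band E ($554M), NorthTel→Band B ($775M), AzureWave→Band G ($740M), Pulse→Band D ($301M); total welfare W = $2370M.
NorthTel receives Band B at value $775M, so the others get W − 775 = $1595M.
Without NorthTel: best allocation of the remaining 3 bidders over all 4 bands is ClearBand→Band E ($554M), AzureWave→Band B ($748M), Pulse→Band D ($301M), total $1603M.
VCG payment = (others' best without NorthTel) − (others' welfare with NorthTel) = 1603 − 1595 = $8M.

NorthTel pays $8M.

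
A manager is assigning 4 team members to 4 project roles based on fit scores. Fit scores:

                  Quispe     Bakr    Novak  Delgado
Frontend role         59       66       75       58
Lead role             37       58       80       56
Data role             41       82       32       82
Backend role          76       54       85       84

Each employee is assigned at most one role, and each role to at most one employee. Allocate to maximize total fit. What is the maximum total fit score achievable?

Max total: 305 pts

Optimal: Quispe→Frontend role (59 pts), Bakr→Data role (82 pts), Novak→Lead role (80 pts), Delgado→Backend role (84 pts) — total 59+82+80+84 = 305 pts.
Row-greedy (each employee in turn takes its best remaining role) gives 296 pts, worse by 9.
Next-best assignment: Quispe→Backend role, Bakr→Frontend role, Novak→Lead role, Delgado→Data role = 304 pts.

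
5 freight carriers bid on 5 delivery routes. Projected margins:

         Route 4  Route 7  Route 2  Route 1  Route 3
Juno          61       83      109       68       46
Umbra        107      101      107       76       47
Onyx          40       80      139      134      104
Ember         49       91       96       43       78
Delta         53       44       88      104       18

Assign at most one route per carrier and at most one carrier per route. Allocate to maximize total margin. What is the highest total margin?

Maximum total: $515k

Optimal: Juno→Route 2 ($109k), Umbra→Route 4 ($107k), Onyx→Route 3 ($104k), Ember→Route 7 ($91k), Delta→Route 1 ($104k) — total 109+107+104+91+104 = $515k.
Max-entry greedy (repeatedly take the single best remaining cell) gives $487k, worse by 28.
Next-best assignment: Juno→Route 7, Umbra→Route 4, Onyx→Route 2, Ember→Route 3, Delta→Route 1 = $511k.
Checked against all permutations: $515k is optimal.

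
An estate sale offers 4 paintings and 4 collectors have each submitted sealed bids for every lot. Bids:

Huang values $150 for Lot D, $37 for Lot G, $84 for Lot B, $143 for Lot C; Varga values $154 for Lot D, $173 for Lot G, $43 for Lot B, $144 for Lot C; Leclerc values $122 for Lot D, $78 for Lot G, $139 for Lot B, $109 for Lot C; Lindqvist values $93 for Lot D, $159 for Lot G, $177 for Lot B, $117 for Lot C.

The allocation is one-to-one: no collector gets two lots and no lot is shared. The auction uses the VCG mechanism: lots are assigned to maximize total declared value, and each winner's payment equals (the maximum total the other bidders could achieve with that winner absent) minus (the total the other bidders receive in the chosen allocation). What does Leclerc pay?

Efficient allocation: Huang→Lot C ($143), Varga→Lot G ($173), Leclerc→Lot D ($122), Lindqvist→Lot B ($177); total welfare W = $615.
Leclerc receives Lot D at value $122, so the others get W − 122 = $493.
Without Leclerc: best allocation of the remaining 3 bidders over all 4 lots is Huang→Lot D ($150), Varga→Lot G ($173), Lindqvist→Lot B ($177), total $500.
VCG payment = (others' best without Leclerc) − (others' welfare with Leclerc) = 500 − 493 = $7.

Leclerc pays $7.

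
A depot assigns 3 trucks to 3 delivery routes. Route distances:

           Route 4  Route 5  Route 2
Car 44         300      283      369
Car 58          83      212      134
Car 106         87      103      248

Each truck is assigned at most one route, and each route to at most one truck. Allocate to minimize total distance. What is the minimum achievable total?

Minimum total: 504 km

Optimal: Car 44→Route 5 (283 km), Car 58→Route 2 (134 km), Car 106→Route 4 (87 km) — total 283+134+87 = 504 km.
Min-entry greedy (repeatedly take the single cheapest remaining cell) gives 555 km, worse by 51.
Swapping Car 58↔Car 44 (Car 58→Route 5 212 km, Car 44→Route 2 369 km) adds 164.
Checked against all permutations: 504 km is optimal.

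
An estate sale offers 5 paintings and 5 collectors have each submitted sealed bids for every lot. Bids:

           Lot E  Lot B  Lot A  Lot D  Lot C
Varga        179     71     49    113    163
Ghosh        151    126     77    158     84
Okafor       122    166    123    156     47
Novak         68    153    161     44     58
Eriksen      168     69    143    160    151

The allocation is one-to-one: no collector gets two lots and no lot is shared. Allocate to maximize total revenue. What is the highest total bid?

Optimal: Varga→Lot C ($163), Ghosh→Lot D ($158), Okafor→Lot B ($166), Novak→Lot A ($161), Eriksen→Lot E ($168) — total 163+158+166+161+168 = $816.
Row-greedy (each collector in turn takes its best remaining lot) gives $815, worse by 1.

Maximum total: $816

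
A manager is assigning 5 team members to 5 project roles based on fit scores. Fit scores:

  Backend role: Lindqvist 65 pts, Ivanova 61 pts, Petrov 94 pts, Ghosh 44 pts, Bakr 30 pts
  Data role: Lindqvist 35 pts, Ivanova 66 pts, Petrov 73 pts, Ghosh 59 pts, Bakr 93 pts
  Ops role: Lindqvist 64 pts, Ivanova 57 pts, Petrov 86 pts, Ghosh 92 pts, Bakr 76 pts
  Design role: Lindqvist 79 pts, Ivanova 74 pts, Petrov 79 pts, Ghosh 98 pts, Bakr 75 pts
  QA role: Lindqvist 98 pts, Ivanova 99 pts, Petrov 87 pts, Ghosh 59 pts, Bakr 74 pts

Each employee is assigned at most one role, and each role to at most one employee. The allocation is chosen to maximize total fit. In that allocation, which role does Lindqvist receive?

Optimal: Lindqvist→Design role (79 pts), Ivanova→QA role (99 pts), Petrov→Backend role (94 pts), Ghosh→Ops role (92 pts), Bakr→Data role (93 pts) — total 79+99+94+92+93 = 457 pts.
Row-greedy (each employee in turn takes its best remaining role) gives 451 pts, worse by 6.
Next-best assignment: Lindqvist→QA role, Ivanova→Design role, Petrov→Backend role, Ghosh→Ops role, Bakr→Data role = 451 pts.
Lindqvist's own top role is QA role (98 pts), but forcing Lindqvist→QA role and reassigning the rest optimally gives only 451 pts — worse by 6.

Lindqvist receives Design role.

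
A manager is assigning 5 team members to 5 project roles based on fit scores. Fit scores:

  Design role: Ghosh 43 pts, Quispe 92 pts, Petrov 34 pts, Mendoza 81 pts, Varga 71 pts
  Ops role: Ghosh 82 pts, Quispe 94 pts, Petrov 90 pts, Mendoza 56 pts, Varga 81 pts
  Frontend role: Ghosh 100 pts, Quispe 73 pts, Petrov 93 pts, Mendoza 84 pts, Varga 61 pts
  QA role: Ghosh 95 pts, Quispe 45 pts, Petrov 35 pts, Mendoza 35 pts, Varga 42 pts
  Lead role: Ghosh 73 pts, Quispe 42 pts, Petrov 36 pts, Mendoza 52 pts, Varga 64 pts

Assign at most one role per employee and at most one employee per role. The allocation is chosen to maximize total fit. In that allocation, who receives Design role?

Treat this as an assignment problem: match each employee to one role.
Optimal: Ghosh→QA role (95 pts), Quispe→Ops role (94 pts), Petrov→Frontend role (93 pts), Mendoza→Design role (81 pts), Varga→Lead role (64 pts) — total 95+94+93+81+64 = 427 pts.
Column-greedy (each role in turn goes to its best remaining employee) gives 376 pts, worse by 51.
Next-best assignment: Ghosh→QA role, Quispe→Design role, Petrov→Ops role, Mendoza→Frontend role, Varga→Lead role = 425 pts.
Every other assignment is strictly worse.
Mendoza's own top role is Frontend role (84 pts), but forcing Mendoza→Frontend role and reassigning the rest optimally gives only 425 pts — worse by 2.

Mendoza receives Design role.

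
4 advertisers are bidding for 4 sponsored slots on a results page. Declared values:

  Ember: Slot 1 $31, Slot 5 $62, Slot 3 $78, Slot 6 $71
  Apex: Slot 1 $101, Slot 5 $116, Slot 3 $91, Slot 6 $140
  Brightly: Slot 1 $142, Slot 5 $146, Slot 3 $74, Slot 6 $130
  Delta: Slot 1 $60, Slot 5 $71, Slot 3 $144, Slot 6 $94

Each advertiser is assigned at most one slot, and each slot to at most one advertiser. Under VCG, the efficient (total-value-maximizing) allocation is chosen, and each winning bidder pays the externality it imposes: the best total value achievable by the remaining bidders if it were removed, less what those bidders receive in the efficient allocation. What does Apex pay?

Efficient allocation: Ember→Slot 5 ($62), Apex→Slot 6 ($140), Brightly→Slot 1 ($142), Delta→Slot 3 ($144); total welfare W = $488.
Apex receives Slot 6 at value $140, so the others get W − 140 = $348.
Without Apex: best allocation of the remaining 3 bidders over all 4 slots is Ember→Slot 6 ($71), Brightly→Slot 5 ($146), Delta→Slot 3 ($144), total $361.
VCG payment = (others' best without Apex) − (others' welfare with Apex) = 361 − 348 = $13.

Apex pays $13.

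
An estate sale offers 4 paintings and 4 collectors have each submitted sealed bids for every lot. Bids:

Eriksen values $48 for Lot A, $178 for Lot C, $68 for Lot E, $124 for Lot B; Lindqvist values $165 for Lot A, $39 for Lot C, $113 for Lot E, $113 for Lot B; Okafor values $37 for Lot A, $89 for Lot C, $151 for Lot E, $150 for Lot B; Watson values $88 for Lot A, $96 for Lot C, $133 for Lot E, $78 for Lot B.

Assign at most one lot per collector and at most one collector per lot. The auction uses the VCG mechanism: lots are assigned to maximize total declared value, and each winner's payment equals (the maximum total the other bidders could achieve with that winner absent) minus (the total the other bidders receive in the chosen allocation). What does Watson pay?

Efficient allocation: Eriksen→Lot C ($178), Lindqvist→Lot A ($165), Okafor→Lot B ($150), Watson→Lot E ($133); total welfare W = $626.
Watson receives Lot E at value $133, so the others get W − 133 = $493.
Without Watson: best allocation of the remaining 3 bidders over all 4 lots is Eriksen→Lot C ($178), Lindqvist→Lot A ($165), Okafor→Lot E ($151), total $494.
VCG payment = (others' best without Watson) − (others' welfare with Watson) = 494 − 493 = $1.

Watson pays $1.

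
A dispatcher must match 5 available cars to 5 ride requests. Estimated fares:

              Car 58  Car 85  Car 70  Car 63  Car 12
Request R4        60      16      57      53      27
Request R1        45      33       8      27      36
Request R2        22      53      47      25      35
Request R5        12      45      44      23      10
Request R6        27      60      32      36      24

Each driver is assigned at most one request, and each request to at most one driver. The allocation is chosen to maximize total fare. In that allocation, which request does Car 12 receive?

Car 12 receives Request R2.

Optimal: Car 58→Request R1 ($45), Car 85→Request R6 ($60), Car 70→Request R5 ($44), Car 63→Request R4 ($53), Car 12→Request R2 ($35) — total 45+60+44+53+35 = $237.
Max-entry greedy (repeatedly take the single best remaining cell) gives $226, worse by 11.
No other one-to-one assignment exceeds $237.
Car 12's own top request is Request R1 ($36), but forcing Car 12→Request R1 and reassigning the rest optimally gives only $229 — worse by 8.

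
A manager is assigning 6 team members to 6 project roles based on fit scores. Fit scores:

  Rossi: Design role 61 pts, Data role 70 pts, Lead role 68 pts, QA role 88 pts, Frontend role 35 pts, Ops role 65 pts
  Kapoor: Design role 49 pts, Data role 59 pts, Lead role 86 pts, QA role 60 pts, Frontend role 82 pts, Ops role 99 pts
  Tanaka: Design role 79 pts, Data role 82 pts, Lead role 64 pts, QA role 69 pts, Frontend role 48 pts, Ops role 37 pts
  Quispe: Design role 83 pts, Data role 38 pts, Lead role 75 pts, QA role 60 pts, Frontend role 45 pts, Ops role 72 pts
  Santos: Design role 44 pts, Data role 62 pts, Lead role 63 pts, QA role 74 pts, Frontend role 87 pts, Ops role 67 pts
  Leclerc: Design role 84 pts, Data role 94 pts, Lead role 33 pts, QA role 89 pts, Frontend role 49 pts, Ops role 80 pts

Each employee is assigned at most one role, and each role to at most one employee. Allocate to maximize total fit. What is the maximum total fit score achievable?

Optimal: Rossi→QA role (88 pts), Kapoor→Ops role (99 pts), Tanaka→Design role (79 pts), Quispe→Lead role (75 pts), Santos→Frontend role (87 pts), Leclerc→Data role (94 pts) — total 88+99+79+75+87+94 = 522 pts.
Max-entry greedy (repeatedly take the single best remaining cell) gives 515 pts, worse by 7.
Next-best assignment: Rossi→QA role, Kapoor→Ops role, Tanaka→Data role, Quispe→Lead role, Santos→Frontend role, Leclerc→Design role = 515 pts.
Checked against all permutations: 522 pts is optimal.

Max total: 522 pts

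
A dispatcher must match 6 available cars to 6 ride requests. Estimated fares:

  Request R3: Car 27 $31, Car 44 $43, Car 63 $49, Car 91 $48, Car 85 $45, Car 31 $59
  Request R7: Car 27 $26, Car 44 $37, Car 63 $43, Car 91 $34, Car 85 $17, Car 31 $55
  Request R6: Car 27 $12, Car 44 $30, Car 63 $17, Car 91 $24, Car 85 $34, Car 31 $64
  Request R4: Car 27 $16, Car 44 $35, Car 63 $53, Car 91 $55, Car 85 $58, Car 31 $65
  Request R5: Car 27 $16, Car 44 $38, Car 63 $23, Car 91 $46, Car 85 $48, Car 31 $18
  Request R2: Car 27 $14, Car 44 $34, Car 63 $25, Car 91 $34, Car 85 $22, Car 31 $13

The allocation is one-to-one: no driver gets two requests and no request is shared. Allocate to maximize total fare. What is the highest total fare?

Optimal: Car 27→Request R7 ($26), Car 44→Request R2 ($34), Car 63→Request R3 ($49), Car 91→Request R5 ($46), Car 85→Request R4 ($58), Car 31→Request R6 ($64) — total 26+34+49+46+58+64 = $277.
Max-entry greedy (repeatedly take the single best remaining cell) gives $245, worse by 32.
Checked against all permutations: $277 is optimal.

Max total: $277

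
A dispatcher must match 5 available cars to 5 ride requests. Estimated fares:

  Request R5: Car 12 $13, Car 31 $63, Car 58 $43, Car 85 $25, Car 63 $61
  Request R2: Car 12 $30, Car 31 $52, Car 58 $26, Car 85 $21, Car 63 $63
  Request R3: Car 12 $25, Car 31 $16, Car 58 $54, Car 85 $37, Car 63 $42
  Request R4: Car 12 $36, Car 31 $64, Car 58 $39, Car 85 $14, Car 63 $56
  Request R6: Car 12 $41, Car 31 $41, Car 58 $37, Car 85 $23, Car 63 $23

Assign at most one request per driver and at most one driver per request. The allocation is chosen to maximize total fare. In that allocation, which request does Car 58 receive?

Car 58 receives Request R5.

This is the linear assignment problem.
Optimal: Car 12→Request R6 ($41), Car 31→Request R4 ($64), Car 58→Request R5 ($43), Car 85→Request R3 ($37), Car 63→Request R2 ($63) — total 41+64+43+37+63 = $248.
Row-greedy (each driver in turn takes its best remaining request) gives $247, worse by 1.
Next-best assignment: Car 12→Request R6, Car 31→Request R4, Car 58→Request R3, Car 85→Request R5, Car 63→Request R2 = $247.
Swapping Car 31↔Car 85 (Car 31→Request R3 $16, Car 85→Request R4 $14) loses 71.
Car 58's own top request is Request R3 ($54), but forcing Car 58→Request R3 and reassigning the rest optimally gives only $247 — worse by 1.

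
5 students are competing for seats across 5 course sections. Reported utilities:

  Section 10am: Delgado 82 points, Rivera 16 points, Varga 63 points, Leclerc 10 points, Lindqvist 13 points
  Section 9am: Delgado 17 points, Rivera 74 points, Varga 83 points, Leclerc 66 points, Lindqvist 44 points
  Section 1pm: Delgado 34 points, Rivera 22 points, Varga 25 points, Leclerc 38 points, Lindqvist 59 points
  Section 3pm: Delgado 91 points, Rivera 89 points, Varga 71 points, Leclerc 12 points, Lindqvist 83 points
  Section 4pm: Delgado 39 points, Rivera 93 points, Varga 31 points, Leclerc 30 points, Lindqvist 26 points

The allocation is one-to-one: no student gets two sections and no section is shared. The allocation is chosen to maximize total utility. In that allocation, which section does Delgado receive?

Optimal: Delgado→Section 10am (82 points), Rivera→Section 4pm (93 points), Varga→Section 9am (83 points), Leclerc→Section 1pm (38 points), Lindqvist→Section 3pm (83 points) — total 82+93+83+38+83 = 379 points.
Row-greedy (each student in turn takes its best remaining section) gives 318 points, worse by 61.
Next-best assignment: Delgado→Section 3pm, Rivera→Section 4pm, Varga→Section 10am, Leclerc→Section 9am, Lindqvist→Section 1pm = 372 points.
Checked against all permutations: 379 points is optimal.
Delgado's own top section is Section 3pm (91 points), but forcing Delgado→Section 3pm and reassigning the rest optimally gives only 372 points — worse by 7.

Delgado receives Section 10am.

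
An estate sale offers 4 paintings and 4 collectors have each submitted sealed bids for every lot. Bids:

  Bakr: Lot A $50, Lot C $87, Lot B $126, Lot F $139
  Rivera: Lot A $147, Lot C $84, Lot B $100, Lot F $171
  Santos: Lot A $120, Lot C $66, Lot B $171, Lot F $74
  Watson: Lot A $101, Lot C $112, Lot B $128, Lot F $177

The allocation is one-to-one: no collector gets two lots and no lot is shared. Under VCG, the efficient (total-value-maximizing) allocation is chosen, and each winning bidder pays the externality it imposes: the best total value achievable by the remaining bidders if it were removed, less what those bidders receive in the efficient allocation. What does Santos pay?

Efficient allocation: Bakr→Lot C ($87), Rivera→Lot A ($147), Santos→Lot B ($171), Watson→Lot F ($177); total welfare W = $582.
Santos receives Lot B at value $171, so the others get W − 171 = $411.
Without Santos: best allocation of the remaining 3 bidders over all 4 lots is Bakr→Lot B ($126), Rivera→Lot A ($147), Watson→Lot F ($177), total $450.
VCG payment = (others' best without Santos) − (others' welfare with Santos) = 450 − 411 = $39.

Santos pays $39.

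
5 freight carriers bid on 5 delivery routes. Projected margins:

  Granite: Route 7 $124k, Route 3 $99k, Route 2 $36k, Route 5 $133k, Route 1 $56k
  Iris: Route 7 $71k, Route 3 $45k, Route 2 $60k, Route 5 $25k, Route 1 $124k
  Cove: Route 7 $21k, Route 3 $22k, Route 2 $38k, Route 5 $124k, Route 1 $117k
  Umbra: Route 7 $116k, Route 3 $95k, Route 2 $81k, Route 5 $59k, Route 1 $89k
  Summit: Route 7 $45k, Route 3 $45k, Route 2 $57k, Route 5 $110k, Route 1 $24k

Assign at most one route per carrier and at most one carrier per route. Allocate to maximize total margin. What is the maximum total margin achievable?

Maximum total: $524k

Optimal: Granite→Route 7 ($124k), Iris→Route 1 ($124k), Cove→Route 5 ($124k), Umbra→Route 3 ($95k), Summit→Route 2 ($57k) — total 124+124+124+95+57 = $524k.
Max-entry greedy (repeatedly take the single best remaining cell) gives $452k, worse by 72.
Next-best assignment: Granite→Route 3, Iris→Route 1, Cove→Route 5, Umbra→Route 7, Summit→Route 2 = $520k.
Swapping Summit↔Iris (Summit→Route 1 $24k, Iris→Route 2 $60k) loses 97.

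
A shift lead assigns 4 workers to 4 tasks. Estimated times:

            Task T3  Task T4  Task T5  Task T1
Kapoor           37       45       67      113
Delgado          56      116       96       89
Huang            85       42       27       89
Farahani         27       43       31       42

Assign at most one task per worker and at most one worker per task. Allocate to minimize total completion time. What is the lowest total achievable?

Minimum total: 170 min

Optimal: Kapoor→Task T4 (45 min), Delgado→Task T3 (56 min), Huang→Task T5 (27 min), Farahani→Task T1 (42 min) — total 45+56+27+42 = 170 min.
Min-entry greedy (repeatedly take the single cheapest remaining cell) gives 188 min, worse by 18.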